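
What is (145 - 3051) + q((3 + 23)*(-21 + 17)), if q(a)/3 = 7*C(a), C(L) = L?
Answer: -5090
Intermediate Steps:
q(a) = 21*a (q(a) = 3*(7*a) = 21*a)
(145 - 3051) + q((3 + 23)*(-21 + 17)) = (145 - 3051) + 21*((3 + 23)*(-21 + 17)) = -2906 + 21*(26*(-4)) = -2906 + 21*(-104) = -2906 - 2184 = -5090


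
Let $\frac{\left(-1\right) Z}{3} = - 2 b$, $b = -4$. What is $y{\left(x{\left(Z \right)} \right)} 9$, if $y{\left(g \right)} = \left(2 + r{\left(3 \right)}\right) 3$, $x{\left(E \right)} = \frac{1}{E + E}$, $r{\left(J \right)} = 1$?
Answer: $81$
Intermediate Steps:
$Z = -24$ ($Z = - 3 \left(\left(-2\right) \left(-4\right)\right) = \left(-3\right) 8 = -24$)
$x{\left(E \right)} = \frac{1}{2 E}$
$y{\left(g \right)} = 9$ ($y{\left(g \right)} = \left(2 + 1\right) 3 = 3 \cdot 3 = 9$)
$y{\left(x{\left(Z \right)} \right)} 9 = 9 \cdot 9 = 81$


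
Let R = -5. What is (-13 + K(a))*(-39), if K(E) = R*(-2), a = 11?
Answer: 117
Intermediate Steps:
K(E) = 10 (K(E) = -5*(-2) = 10)
(-13 + K(a))*(-39) = (-13 + 10)*(-39) = -3*(-39) = 117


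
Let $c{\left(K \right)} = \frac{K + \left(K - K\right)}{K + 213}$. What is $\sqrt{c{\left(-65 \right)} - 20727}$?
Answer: $\frac{i \sqrt{113503457}}{74} \approx 143.97 i$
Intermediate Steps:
$c{\left(K \right)} = \frac{K}{213 + K}$ ($c{\left(K \right)} = \frac{K + 0}{213 + K} = \frac{K}{213 + K}$)
$\sqrt{c{\left(-65 \right)} - 20727} = \sqrt{- \frac{65}{213 - 65} - 20727} = \sqrt{- \frac{65}{148} - 20727} = \sqrt{- \frac{3067661}{148}} = \frac{i \sqrt{113503457}}{74}$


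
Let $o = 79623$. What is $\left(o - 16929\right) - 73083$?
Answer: $-10389$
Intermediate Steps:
$\left(o - 16929\right) - 73083 = \left(79623 - 16929\right) - 73083 = 62694 - 73083 = -10389$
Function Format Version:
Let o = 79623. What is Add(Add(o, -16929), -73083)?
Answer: -10389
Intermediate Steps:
Add(Add(o, -16929), -73083) = Add(Add(79623, -16929), -73083) = Add(62694, -73083) = -10389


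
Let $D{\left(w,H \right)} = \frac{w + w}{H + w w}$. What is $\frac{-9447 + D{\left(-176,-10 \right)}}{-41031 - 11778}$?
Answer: $\frac{146268077}{817641747} \approx 0.17889$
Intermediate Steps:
$D{\left(w,H \right)} = \frac{2 w}{H + w^{2}}$
$\frac{-9447 + D{\left(-176,-10 \right)}}{-41031 - 11778} = \frac{-9447 + 2 \left(-176\right) \frac{1}{-10 + \left(-176\right)^{2}}}{-41031 - 11778} = \frac{-9447 + 2 \left(-176\right) \frac{1}{-10 + 30976}}{-52809} = \left(-9447 + 2 \left(-176\right) \frac{1}{30966}\right) \left(- \frac{1}{52809}\right) = \left(-9447 - \frac{176}{15483}\right) \left(- \frac{1}{52809}\right) = \left(- \frac{146268077}{15483}\right) \left(- \frac{1}{52809}\right) = \frac{146268077}{817641747}$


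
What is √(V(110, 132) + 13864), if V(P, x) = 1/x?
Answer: √60391617/66 ≈ 117.75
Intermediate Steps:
√(V(110, 132) + 13864) = √(1/132 + 13864) = √(1830049/132) = √60391617/66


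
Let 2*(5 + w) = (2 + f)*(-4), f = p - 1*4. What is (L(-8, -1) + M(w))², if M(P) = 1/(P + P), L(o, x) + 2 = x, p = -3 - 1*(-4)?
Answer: 361/36 ≈ 10.028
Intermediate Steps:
p = 1 (p = -3 + 4 = 1)
L(o, x) = -2 + x
f = -3 (f = 1 - 1*4 = 1 - 4 = -3)
w = -3 (w = -5 + ((2 - 3)*(-4))/2 = -5 + (-1*(-4))/2 = -5 + (½)*4 = -5 + 2 = -3)
M(P) = 1/(2*P)
(L(-8, -1) + M(w))² = ((-2 - 1) + (½)/(-3))² = (-3 + (½)*(-⅓))² = (-3 - ⅙)² = (-19/6)² = 361/36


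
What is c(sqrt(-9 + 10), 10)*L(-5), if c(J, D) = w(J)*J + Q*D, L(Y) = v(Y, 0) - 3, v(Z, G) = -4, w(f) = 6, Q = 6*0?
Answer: -42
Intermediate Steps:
Q = 0
L(Y) = -7 (L(Y) = -4 - 3 = -7)
c(J, D) = 6*J (c(J, D) = 6*J + 0*D = 6*J + 0 = 6*J)
c(sqrt(-9 + 10), 10)*L(-5) = (6*sqrt(-9 + 10))*(-7) = (6*sqrt(1))*(-7) = (6*1)*(-7) = 6*(-7) = -42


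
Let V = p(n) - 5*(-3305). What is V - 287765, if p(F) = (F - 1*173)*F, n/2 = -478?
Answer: 808084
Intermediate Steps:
n = -956 (n = 2*(-478) = -956)
p(F) = F*(-173 + F) (p(F) = (F - 173)*F = (-173 + F)*F = F*(-173 + F))
V = 1095849 (V = -956*(-173 - 956) - 5*(-3305) = -956*(-1129) - 1*(-16525) = 1079324 + 16525 = 1095849)
V - 287765 = 1095849 - 287765 = 808084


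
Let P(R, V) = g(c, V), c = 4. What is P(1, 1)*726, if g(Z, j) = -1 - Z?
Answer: -3630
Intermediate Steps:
P(R, V) = -5 (P(R, V) = -1 - 1*4 = -1 - 4 = -5)
P(1, 1)*726 = -5*726 = -3630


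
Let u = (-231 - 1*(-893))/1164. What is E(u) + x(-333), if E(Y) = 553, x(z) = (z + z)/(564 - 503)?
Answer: 33067/61 ≈ 542.08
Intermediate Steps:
x(z) = 2*z/61 (x(z) = (2*z)/61 = (2*z)*(1/61) = 2*z/61)
u = 331/582 (u = (-231 + 893)*(1/1164) = 662*(1/1164) = 331/582 ≈ 0.56873)
E(u) + x(-333) = 553 + (2/61)*(-333) = 553 - 666/61 = 33067/61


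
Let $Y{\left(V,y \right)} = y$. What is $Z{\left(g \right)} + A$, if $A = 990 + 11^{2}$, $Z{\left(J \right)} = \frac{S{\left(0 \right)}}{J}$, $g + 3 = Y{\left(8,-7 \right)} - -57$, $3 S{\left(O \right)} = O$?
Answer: $1111$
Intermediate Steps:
$S{\left(O \right)} = \frac{O}{3}$
$g = 47$ ($g = -3 - -50 = -3 + \left(-7 + 57\right) = -3 + 50 = 47$)
$Z{\left(J \right)} = 0$ ($Z{\left(J \right)} = \frac{\frac{1}{3} \cdot 0}{J} = \frac{0}{J} = 0$)
$A = 1111$ ($A = 990 + 121 = 1111$)
$Z{\left(g \right)} + A = 0 + 1111 = 1111$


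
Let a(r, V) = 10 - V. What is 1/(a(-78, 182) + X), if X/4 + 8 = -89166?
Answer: -1/356868 ≈ -2.8022e-6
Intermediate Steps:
X = -356696 (X = -32 + 4*(-89166) = -32 - 356664 = -356696)
1/(a(-78, 182) + X) = 1/((10 - 1*182) - 356696) = 1/((10 - 182) - 356696) = 1/(-172 - 356696) = 1/(-356868) = -1/356868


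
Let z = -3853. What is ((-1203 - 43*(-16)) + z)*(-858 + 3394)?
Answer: -11077248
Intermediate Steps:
((-1203 - 43*(-16)) + z)*(-858 + 3394) = ((-1203 - 43*(-16)) - 3853)*(-858 + 3394) = ((-1203 + 688) - 3853)*2536 = (-515 - 3853)*2536 = -4368*2536 = -11077248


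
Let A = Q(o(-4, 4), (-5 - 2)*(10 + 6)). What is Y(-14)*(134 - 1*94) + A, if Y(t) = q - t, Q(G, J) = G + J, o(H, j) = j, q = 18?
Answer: 1172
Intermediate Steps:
Y(t) = 18 - t
A = -108 (A = 4 + (-5 - 2)*(10 + 6) = 4 - 7*16 = 4 - 112 = -108)
Y(-14)*(134 - 1*94) + A = (18 - 1*(-14))*(134 - 1*94) - 108 = (18 + 14)*(134 - 94) - 108 = 32*40 - 108 = 1280 - 108 = 1172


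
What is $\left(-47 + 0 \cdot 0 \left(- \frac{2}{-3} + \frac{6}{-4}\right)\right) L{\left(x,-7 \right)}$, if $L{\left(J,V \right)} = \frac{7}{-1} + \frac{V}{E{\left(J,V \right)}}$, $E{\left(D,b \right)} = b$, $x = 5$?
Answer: $282$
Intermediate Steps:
$L{\left(J,V \right)} = -6$ ($L{\left(J,V \right)} = \frac{7}{-1} + \frac{V}{V} = 7 \left(-1\right) + 1 = -7 + 1 = -6$)
$\left(-47 + 0 \cdot 0 \left(- \frac{2}{-3} + \frac{6}{-4}\right)\right) L{\left(x,-7 \right)} = \left(-47 + 0 \cdot 0 \left(- \frac{2}{-3} + \frac{6}{-4}\right)\right) \left(-6\right) = \left(-47 + 0 \left(\left(-2\right) \left(- \frac{1}{3}\right) + 6 \left(- \frac{1}{4}\right)\right)\right) \left(-6\right) = \left(-47 + 0 \left(\frac{2}{3} - \frac{3}{2}\right)\right) \left(-6\right) = \left(-47 + 0 \left(- \frac{5}{6}\right)\right) \left(-6\right) = \left(-47 + 0\right) \left(-6\right) = \left(-47\right) \left(-6\right) = 282$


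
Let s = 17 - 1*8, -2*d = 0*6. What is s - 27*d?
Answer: 9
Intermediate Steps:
d = 0 (d = -0*6 = -½*0 = 0)
s = 9 (s = 17 - 8 = 9)
s - 27*d = 9 - 27*0 = 9 + 0 = 9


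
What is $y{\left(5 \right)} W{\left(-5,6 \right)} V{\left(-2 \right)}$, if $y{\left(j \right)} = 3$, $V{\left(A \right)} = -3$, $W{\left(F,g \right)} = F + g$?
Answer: $-9$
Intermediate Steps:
$y{\left(5 \right)} W{\left(-5,6 \right)} V{\left(-2 \right)} = 3 \left(-5 + 6\right) \left(-3\right) = 3 \cdot 1 \left(-3\right) = 3 \left(-3\right) = -9$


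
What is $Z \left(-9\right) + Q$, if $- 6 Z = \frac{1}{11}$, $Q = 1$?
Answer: $\frac{25}{22} \approx 1.1364$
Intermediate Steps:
$Z = - \frac{1}{66}$ ($Z = - \frac{1}{6 \cdot 11} = \left(- \frac{1}{6}\right) \frac{1}{11} = - \frac{1}{66} \approx -0.015152$)
$Z \left(-9\right) + Q = \left(- \frac{1}{66}\right) \left(-9\right) + 1 = \frac{3}{22} + 1 = \frac{25}{22}$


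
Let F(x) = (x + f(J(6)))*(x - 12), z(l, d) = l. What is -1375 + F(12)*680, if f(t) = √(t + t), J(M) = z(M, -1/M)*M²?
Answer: -1375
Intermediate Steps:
J(M) = M³ (J(M) = M*M² = M³)
f(t) = √2*√t (f(t) = √(2*t) = √2*√t)
F(x) = (-12 + x)*(x + 12*√3) (F(x) = (x + √2*√(6³))*(x - 12) = (x + √2*√216)*(-12 + x) = (x + √2*(6*√6))*(-12 + x) = (x + 12*√3)*(-12 + x) = (-12 + x)*(x + 12*√3))
-1375 + F(12)*680 = -1375 + (12² - 144*√3 - 12*12 + 12*12*√3)*680 = -1375 + (144 - 144*√3 - 144 + 144*√3)*680 = -1375 + 0*680 = -1375 + 0 = -1375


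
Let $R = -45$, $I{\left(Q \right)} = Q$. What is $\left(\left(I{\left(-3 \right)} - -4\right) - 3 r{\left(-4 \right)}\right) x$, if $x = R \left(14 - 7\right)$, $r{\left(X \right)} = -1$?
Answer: $-1260$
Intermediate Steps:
$x = -315$ ($x = - 45 \left(14 - 7\right) = \left(-45\right) 7 = -315$)
$\left(\left(I{\left(-3 \right)} - -4\right) - 3 r{\left(-4 \right)}\right) x = \left(\left(-3 - -4\right) - -3\right) \left(-315\right) = \left(\left(-3 + 4\right) + 3\right) \left(-315\right) = \left(1 + 3\right) \left(-315\right) = 4 \left(-315\right) = -1260$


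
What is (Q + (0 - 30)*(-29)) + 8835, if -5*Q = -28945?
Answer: 15494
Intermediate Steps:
Q = 5789 (Q = -⅕*(-28945) = 5789)
(Q + (0 - 30)*(-29)) + 8835 = (5789 + (0 - 30)*(-29)) + 8835 = (5789 - 30*(-29)) + 8835 = (5789 + 870) + 8835 = 6659 + 8835 = 15494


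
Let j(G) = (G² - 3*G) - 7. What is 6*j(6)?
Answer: 66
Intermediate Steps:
j(G) = -7 + G² - 3*G
6*j(6) = 6*(-7 + 6² - 3*6) = 6*(-7 + 36 - 18) = 6*11 = 66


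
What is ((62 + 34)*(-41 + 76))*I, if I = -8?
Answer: -26880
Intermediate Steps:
((62 + 34)*(-41 + 76))*I = ((62 + 34)*(-41 + 76))*(-8) = (96*35)*(-8) = 3360*(-8) = -26880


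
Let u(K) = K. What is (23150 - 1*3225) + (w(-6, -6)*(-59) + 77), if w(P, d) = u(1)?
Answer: 19943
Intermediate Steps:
w(P, d) = 1
(23150 - 1*3225) + (w(-6, -6)*(-59) + 77) = (23150 - 1*3225) + (1*(-59) + 77) = (23150 - 3225) + (-59 + 77) = 19925 + 18 = 19943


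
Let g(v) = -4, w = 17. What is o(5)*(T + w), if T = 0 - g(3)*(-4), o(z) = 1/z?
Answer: ⅕ ≈ 0.20000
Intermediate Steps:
T = -16 (T = 0 - 1*(-4)*(-4) = 0 + 4*(-4) = 0 - 16 = -16)
o(5)*(T + w) = (-16 + 17)/5 = (⅕)*1 = ⅕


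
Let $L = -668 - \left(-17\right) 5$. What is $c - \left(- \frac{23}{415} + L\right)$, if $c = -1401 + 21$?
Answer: $- \frac{330732}{415} \approx -796.94$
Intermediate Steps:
$L = -583$ ($L = -668 - -85 = -668 + 85 = -583$)
$c = -1380$
$c - \left(- \frac{23}{415} + L\right) = -1380 + \left(\frac{69}{1245} - -583\right) = -1380 + \left(69 \cdot \frac{1}{1245} + 583\right) = -1380 + \left(\frac{23}{415} + 583\right) = -1380 + \frac{241968}{415} = - \frac{330732}{415}$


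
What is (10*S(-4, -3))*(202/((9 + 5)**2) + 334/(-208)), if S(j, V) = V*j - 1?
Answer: -161205/2548 ≈ -63.267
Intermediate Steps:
S(j, V) = -1 + V*j
(10*S(-4, -3))*(202/((9 + 5)**2) + 334/(-208)) = (10*(-1 - 3*(-4)))*(202/((9 + 5)**2) + 334/(-208)) = (10*(-1 + 12))*(202/(14**2) + 334*(-1/208)) = (10*11)*(202/196 - 167/104) = 110*(202*(1/196) - 167/104) = 110*(101/98 - 167/104) = 110*(-2931/5096) = -161205/2548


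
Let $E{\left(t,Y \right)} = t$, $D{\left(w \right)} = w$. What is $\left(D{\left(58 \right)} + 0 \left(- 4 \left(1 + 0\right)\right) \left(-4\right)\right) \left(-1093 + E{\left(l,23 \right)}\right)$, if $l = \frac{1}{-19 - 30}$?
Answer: $- \frac{3106364}{49} \approx -63395.0$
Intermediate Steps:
$l = - \frac{1}{49}$ ($l = \frac{1}{-49} = - \frac{1}{49} \approx -0.020408$)
$\left(D{\left(58 \right)} + 0 \left(- 4 \left(1 + 0\right)\right) \left(-4\right)\right) \left(-1093 + E{\left(l,23 \right)}\right) = \left(58 + 0 \left(- 4 \left(1 + 0\right)\right) \left(-4\right)\right) \left(-1093 - \frac{1}{49}\right) = \left(58 + 0 \left(\left(-4\right) 1\right) \left(-4\right)\right) \left(- \frac{53558}{49}\right) = \left(58 + 0 \left(-4\right) \left(-4\right)\right) \left(- \frac{53558}{49}\right) = \left(58 + 0 \left(-4\right)\right) \left(- \frac{53558}{49}\right) = \left(58 + 0\right) \left(- \frac{53558}{49}\right) = 58 \left(- \frac{53558}{49}\right) = - \frac{3106364}{49}$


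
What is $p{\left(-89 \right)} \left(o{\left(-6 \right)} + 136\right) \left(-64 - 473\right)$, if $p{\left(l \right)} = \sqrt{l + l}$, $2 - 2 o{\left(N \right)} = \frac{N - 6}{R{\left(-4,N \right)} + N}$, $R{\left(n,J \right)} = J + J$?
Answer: $- 73390 i \sqrt{178} \approx - 9.7915 \cdot 10^{5} i$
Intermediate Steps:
$R{\left(n,J \right)} = 2 J$
$o{\left(N \right)} = 1 - \frac{-6 + N}{6 N}$ ($o{\left(N \right)} = 1 - \frac{\left(N - 6\right) \frac{1}{2 N + N}}{2} = 1 - \frac{\left(-6 + N\right) \frac{1}{3 N}}{2} = 1 - \frac{\frac{1}{3} \frac{1}{N} \left(-6 + N\right)}{2} = 1 - \frac{-6 + N}{6 N}$)
$p{\left(l \right)} = \sqrt{2} \sqrt{l}$ ($p{\left(l \right)} = \sqrt{2 l} = \sqrt{2} \sqrt{l}$)
$p{\left(-89 \right)} \left(o{\left(-6 \right)} + 136\right) \left(-64 - 473\right) = \sqrt{2} \sqrt{-89} \left(\left(\frac{5}{6} + \frac{1}{-6}\right) + 136\right) \left(-64 - 473\right) = \sqrt{2} i \sqrt{89} \left(\left(\frac{5}{6} - \frac{1}{6}\right) + 136\right) \left(-537\right) = i \sqrt{178} \left(\frac{2}{3} + 136\right) \left(-537\right) = i \sqrt{178} \cdot \frac{410}{3} \left(-537\right) = i \sqrt{178} \left(-73390\right) = - 73390 i \sqrt{178}$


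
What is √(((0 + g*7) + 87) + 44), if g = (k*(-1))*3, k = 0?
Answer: √131 ≈ 11.446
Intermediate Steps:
g = 0 (g = (0*(-1))*3 = 0*3 = 0)
√(((0 + g*7) + 87) + 44) = √(((0 + 0*7) + 87) + 44) = √(((0 + 0) + 87) + 44) = √((0 + 87) + 44) = √(87 + 44) = √131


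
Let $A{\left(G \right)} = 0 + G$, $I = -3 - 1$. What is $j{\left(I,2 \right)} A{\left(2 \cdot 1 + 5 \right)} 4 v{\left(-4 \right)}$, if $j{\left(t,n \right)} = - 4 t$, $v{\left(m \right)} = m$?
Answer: $-1792$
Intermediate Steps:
$I = -4$
$A{\left(G \right)} = G$
$j{\left(I,2 \right)} A{\left(2 \cdot 1 + 5 \right)} 4 v{\left(-4 \right)} = \left(-4\right) \left(-4\right) \left(2 \cdot 1 + 5\right) 4 \left(-4\right) = 16 \left(2 + 5\right) 4 \left(-4\right) = 16 \cdot 7 \cdot 4 \left(-4\right) = 16 \cdot 28 \left(-4\right) = 16 \left(-112\right) = -1792$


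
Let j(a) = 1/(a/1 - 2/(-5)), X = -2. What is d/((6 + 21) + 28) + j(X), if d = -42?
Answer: -611/440 ≈ -1.3886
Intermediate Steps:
j(a) = 1/(⅖ + a) (j(a) = 1/(a*1 - 2*(-⅕)) = 1/(a + ⅖) = 1/(⅖ + a))
d/((6 + 21) + 28) + j(X) = -42/((6 + 21) + 28) + 5/(2 + 5*(-2)) = -42/(27 + 28) + 5/(2 - 10) = -42/55 + 5/(-8) = -42*1/55 + 5*(-⅛) = -42/55 - 5/8 = -611/440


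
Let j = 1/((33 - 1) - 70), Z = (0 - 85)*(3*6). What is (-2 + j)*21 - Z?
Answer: 56523/38 ≈ 1487.4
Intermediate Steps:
Z = -1530 (Z = -85*18 = -1530)
j = -1/38 (j = 1/(32 - 70) = 1/(-38) = -1/38 ≈ -0.026316)
(-2 + j)*21 - Z = (-2 - 1/38)*21 - 1*(-1530) = -77/38*21 + 1530 = -1617/38 + 1530 = 56523/38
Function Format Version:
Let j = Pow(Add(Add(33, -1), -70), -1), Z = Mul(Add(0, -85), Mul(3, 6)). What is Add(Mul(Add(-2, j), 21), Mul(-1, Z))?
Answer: Rational(56523, 38) ≈ 1487.4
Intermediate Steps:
Z = -1530 (Z = Mul(-85, 18) = -1530)
j = Rational(-1, 38) (j = Pow(Add(32, -70), -1) = Pow(-38, -1) = Rational(-1, 38) ≈ -0.026316)
Add(Mul(Add(-2, j), 21), Mul(-1, Z)) = Add(Mul(Add(-2, Rational(-1, 38)), 21), Mul(-1, -1530)) = Add(Mul(Rational(-77, 38), 21), 1530) = Add(Rational(-1617, 38), 1530) = Rational(56523, 38)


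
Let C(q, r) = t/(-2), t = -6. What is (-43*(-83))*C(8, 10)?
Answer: 10707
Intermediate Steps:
C(q, r) = 3 (C(q, r) = -6/(-2) = -6*(-½) = 3)
(-43*(-83))*C(8, 10) = -43*(-83)*3 = 3569*3 = 10707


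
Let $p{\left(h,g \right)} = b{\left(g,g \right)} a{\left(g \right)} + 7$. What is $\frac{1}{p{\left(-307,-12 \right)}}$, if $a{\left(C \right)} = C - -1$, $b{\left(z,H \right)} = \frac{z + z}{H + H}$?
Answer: $- \frac{1}{4} \approx -0.25$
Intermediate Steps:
$b{\left(z,H \right)} = \frac{z}{H}$ ($b{\left(z,H \right)} = \frac{2 z}{2 H} = 2 z \frac{1}{2 H} = \frac{z}{H}$)
$a{\left(C \right)} = 1 + C$ ($a{\left(C \right)} = C + 1 = 1 + C$)
$p{\left(h,g \right)} = 8 + g$ ($p{\left(h,g \right)} = \frac{g}{g} \left(1 + g\right) + 7 = 1 \left(1 + g\right) + 7 = \left(1 + g\right) + 7 = 8 + g$)
$\frac{1}{p{\left(-307,-12 \right)}} = \frac{1}{8 - 12} = \frac{1}{-4} = - \frac{1}{4}$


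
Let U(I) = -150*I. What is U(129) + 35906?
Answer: 16556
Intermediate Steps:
U(129) + 35906 = -150*129 + 35906 = -19350 + 35906 = 16556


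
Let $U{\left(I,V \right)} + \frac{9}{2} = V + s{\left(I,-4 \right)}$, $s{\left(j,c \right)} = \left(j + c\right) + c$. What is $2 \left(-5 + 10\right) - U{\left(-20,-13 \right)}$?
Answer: $\frac{111}{2} \approx 55.5$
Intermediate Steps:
$s{\left(j,c \right)} = j + 2 c$ ($s{\left(j,c \right)} = \left(c + j\right) + c = j + 2 c$)
$U{\left(I,V \right)} = - \frac{25}{2} + I + V$ ($U{\left(I,V \right)} = - \frac{9}{2} + \left(V + \left(I + 2 \left(-4\right)\right)\right) = - \frac{9}{2} + \left(V + \left(I - 8\right)\right) = - \frac{9}{2} + \left(V + \left(-8 + I\right)\right) = - \frac{9}{2} + \left(-8 + I + V\right) = - \frac{25}{2} + I + V$)
$2 \left(-5 + 10\right) - U{\left(-20,-13 \right)} = 2 \left(-5 + 10\right) - \left(- \frac{25}{2} - 20 - 13\right) = 2 \cdot 5 - - \frac{91}{2} = 10 + \frac{91}{2} = \frac{111}{2}$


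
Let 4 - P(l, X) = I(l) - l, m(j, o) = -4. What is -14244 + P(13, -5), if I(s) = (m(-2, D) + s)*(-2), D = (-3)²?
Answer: -14209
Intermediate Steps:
D = 9
I(s) = 8 - 2*s (I(s) = (-4 + s)*(-2) = 8 - 2*s)
P(l, X) = -4 + 3*l (P(l, X) = 4 - ((8 - 2*l) - l) = 4 - (8 - 3*l) = 4 + (-8 + 3*l) = -4 + 3*l)
-14244 + P(13, -5) = -14244 + (-4 + 3*13) = -14244 + (-4 + 39) = -14244 + 35 = -14209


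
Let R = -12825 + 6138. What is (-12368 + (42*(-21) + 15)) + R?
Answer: -19922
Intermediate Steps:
R = -6687
(-12368 + (42*(-21) + 15)) + R = (-12368 + (42*(-21) + 15)) - 6687 = (-12368 + (-882 + 15)) - 6687 = (-12368 - 867) - 6687 = -13235 - 6687 = -19922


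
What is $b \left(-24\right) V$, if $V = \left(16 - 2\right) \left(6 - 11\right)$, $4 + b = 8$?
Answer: $6720$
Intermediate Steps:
$b = 4$ ($b = -4 + 8 = 4$)
$V = -70$ ($V = 14 \left(-5\right) = -70$)
$b \left(-24\right) V = 4 \left(-24\right) \left(-70\right) = \left(-96\right) \left(-70\right) = 6720$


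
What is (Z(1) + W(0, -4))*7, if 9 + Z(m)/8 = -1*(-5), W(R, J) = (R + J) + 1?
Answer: -245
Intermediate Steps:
W(R, J) = 1 + J + R (W(R, J) = (J + R) + 1 = 1 + J + R)
Z(m) = -32 (Z(m) = -72 + 8*(-1*(-5)) = -72 + 8*5 = -72 + 40 = -32)
(Z(1) + W(0, -4))*7 = (-32 + (1 - 4 + 0))*7 = (-32 - 3)*7 = -35*7 = -245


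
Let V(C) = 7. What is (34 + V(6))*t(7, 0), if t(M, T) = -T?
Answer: 0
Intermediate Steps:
(34 + V(6))*t(7, 0) = (34 + 7)*(-1*0) = 41*0 = 0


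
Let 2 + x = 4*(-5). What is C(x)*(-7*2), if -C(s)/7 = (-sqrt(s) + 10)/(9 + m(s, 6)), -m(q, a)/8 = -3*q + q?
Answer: -20/7 + 2*I*sqrt(22)/7 ≈ -2.8571 + 1.3401*I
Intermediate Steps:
m(q, a) = 16*q (m(q, a) = -8*(-3*q + q) = -(-16)*q = 16*q)
x = -22 (x = -2 + 4*(-5) = -2 - 20 = -22)
C(s) = -7*(10 - sqrt(s))/(9 + 16*s) (C(s) = -7*(-sqrt(s) + 10)/(9 + 16*s) = -7*(10 - sqrt(s))/(9 + 16*s))
C(x)*(-7*2) = (7*(-10 + sqrt(-22))/(9 + 16*(-22)))*(-7*2) = (7*(-10 + I*sqrt(22))/(9 - 352))*(-14) = (7*(-10 + I*sqrt(22))/(-343))*(-14) = (7*(-1/343)*(-10 + I*sqrt(22)))*(-14) = (10/49 - I*sqrt(22)/49)*(-14) = -20/7 + 2*I*sqrt(22)/7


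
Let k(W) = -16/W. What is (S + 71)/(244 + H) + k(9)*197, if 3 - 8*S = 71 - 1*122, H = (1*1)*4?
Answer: -3123985/8928 ≈ -349.91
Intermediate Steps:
H = 4 (H = 1*4 = 4)
S = 27/4 (S = 3/8 - (71 - 1*122)/8 = 3/8 - (71 - 122)/8 = 3/8 - 1/8*(-51) = 3/8 + 51/8 = 27/4 ≈ 6.7500)
(S + 71)/(244 + H) + k(9)*197 = (27/4 + 71)/(244 + 4) - 16/9*197 = (311/4)/248 - 16*1/9*197 = (311/4)*(1/248) - 16/9*197 = 311/992 - 3152/9 = -3123985/8928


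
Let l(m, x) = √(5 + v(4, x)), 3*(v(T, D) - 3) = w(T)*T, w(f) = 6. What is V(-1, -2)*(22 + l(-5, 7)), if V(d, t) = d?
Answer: -26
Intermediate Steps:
v(T, D) = 3 + 2*T (v(T, D) = 3 + (6*T)/3 = 3 + 2*T)
l(m, x) = 4 (l(m, x) = √(5 + (3 + 2*4)) = √(5 + (3 + 8)) = √(5 + 11) = √16 = 4)
V(-1, -2)*(22 + l(-5, 7)) = -(22 + 4) = -1*26 = -26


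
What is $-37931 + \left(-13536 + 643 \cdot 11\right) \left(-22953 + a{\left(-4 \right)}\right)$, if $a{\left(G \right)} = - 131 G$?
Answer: $144920696$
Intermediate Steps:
$-37931 + \left(-13536 + 643 \cdot 11\right) \left(-22953 + a{\left(-4 \right)}\right) = -37931 + \left(-13536 + 643 \cdot 11\right) \left(-22953 - -524\right) = -37931 + \left(-13536 + 7073\right) \left(-22953 + 524\right) = -37931 - -144958627 = -37931 + 144958627 = 144920696$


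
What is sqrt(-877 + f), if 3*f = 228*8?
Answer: I*sqrt(269) ≈ 16.401*I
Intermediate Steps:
f = 608 (f = (228*8)/3 = (1/3)*1824 = 608)
sqrt(-877 + f) = sqrt(-877 + 608) = sqrt(-269) = I*sqrt(269)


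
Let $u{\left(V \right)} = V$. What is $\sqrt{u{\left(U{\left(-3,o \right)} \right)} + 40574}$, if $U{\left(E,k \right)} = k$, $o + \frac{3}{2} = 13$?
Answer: $\frac{3 \sqrt{18038}}{2} \approx 201.46$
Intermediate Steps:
$o = \frac{23}{2}$ ($o = - \frac{3}{2} + 13 = \frac{23}{2} \approx 11.5$)
$\sqrt{u{\left(U{\left(-3,o \right)} \right)} + 40574} = \sqrt{\frac{23}{2} + 40574} = \sqrt{\frac{81171}{2}} = \frac{3 \sqrt{18038}}{2}$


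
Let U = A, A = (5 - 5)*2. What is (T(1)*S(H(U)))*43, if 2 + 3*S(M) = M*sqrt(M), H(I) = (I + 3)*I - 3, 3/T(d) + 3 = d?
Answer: 43 + 129*I*sqrt(3)/2 ≈ 43.0 + 111.72*I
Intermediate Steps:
A = 0 (A = 0*2 = 0)
U = 0
T(d) = 3/(-3 + d)
H(I) = -3 + I*(3 + I) (H(I) = (3 + I)*I - 3 = I*(3 + I) - 3 = -3 + I*(3 + I))
S(M) = -2/3 + M**(3/2)/3 (S(M) = -2/3 + (M*sqrt(M))/3 = -2/3 + M**(3/2)/3)
(T(1)*S(H(U)))*43 = ((3/(-3 + 1))*(-2/3 + (-3 + 0**2 + 3*0)**(3/2)/3))*43 = ((3/(-2))*(-2/3 + (-3 + 0 + 0)**(3/2)/3))*43 = ((3*(-1/2))*(-2/3 + (-3)**(3/2)/3))*43 = -3*(-2/3 + (-3*I*sqrt(3))/3)/2*43 = -3*(-2/3 - I*sqrt(3))/2*43 = (1 + 3*I*sqrt(3)/2)*43 = 43 + 129*I*sqrt(3)/2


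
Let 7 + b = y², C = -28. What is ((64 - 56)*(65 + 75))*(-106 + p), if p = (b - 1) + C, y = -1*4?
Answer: -141120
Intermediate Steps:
y = -4
b = 9 (b = -7 + (-4)² = -7 + 16 = 9)
p = -20 (p = (9 - 1) - 28 = 8 - 28 = -20)
((64 - 56)*(65 + 75))*(-106 + p) = ((64 - 56)*(65 + 75))*(-106 - 20) = (8*140)*(-126) = 1120*(-126) = -141120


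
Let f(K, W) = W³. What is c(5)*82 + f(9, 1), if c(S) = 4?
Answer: 329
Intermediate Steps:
c(5)*82 + f(9, 1) = 4*82 + 1³ = 328 + 1 = 329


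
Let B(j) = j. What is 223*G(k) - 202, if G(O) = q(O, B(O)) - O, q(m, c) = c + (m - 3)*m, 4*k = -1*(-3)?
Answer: -9253/16 ≈ -578.31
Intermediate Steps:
k = 3/4 (k = (-1*(-3))/4 = (1/4)*3 = 3/4 ≈ 0.75000)
q(m, c) = c + m*(-3 + m) (q(m, c) = c + (-3 + m)*m = c + m*(-3 + m))
G(O) = O**2 - 3*O (G(O) = (O + O**2 - 3*O) - O = (O**2 - 2*O) - O = O**2 - 3*O)
223*G(k) - 202 = 223*(3*(-3 + 3/4)/4) - 202 = 223*((3/4)*(-9/4)) - 202 = 223*(-27/16) - 202 = -6021/16 - 202 = -9253/16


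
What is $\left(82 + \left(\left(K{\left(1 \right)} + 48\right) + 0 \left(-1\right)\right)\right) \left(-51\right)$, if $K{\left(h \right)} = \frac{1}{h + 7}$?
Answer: $- \frac{53091}{8} \approx -6636.4$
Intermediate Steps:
$K{\left(h \right)} = \frac{1}{7 + h}$
$\left(82 + \left(\left(K{\left(1 \right)} + 48\right) + 0 \left(-1\right)\right)\right) \left(-51\right) = \left(82 + \left(\left(\frac{1}{7 + 1} + 48\right) + 0 \left(-1\right)\right)\right) \left(-51\right) = \left(82 + \left(\left(\frac{1}{8} + 48\right) + 0\right)\right) \left(-51\right) = \left(82 + \left(\frac{385}{8} + 0\right)\right) \left(-51\right) = \left(82 + \frac{385}{8}\right) \left(-51\right) = \frac{1041}{8} \left(-51\right) = - \frac{53091}{8}$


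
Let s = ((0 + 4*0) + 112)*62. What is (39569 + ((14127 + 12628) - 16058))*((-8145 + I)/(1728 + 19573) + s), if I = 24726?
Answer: 7435885822850/21301 ≈ 3.4909e+8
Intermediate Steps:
s = 6944 (s = ((0 + 0) + 112)*62 = (0 + 112)*62 = 112*62 = 6944)
(39569 + ((14127 + 12628) - 16058))*((-8145 + I)/(1728 + 19573) + s) = (39569 + ((14127 + 12628) - 16058))*((-8145 + 24726)/(1728 + 19573) + 6944) = (39569 + (26755 - 16058))*(16581/21301 + 6944) = (39569 + 10697)*(16581*(1/21301) + 6944) = 50266*(16581/21301 + 6944) = 50266*(147930725/21301) = 7435885822850/21301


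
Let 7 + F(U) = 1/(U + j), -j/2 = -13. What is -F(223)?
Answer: 1742/249 ≈ 6.9960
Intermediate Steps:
j = 26 (j = -2*(-13) = 26)
F(U) = -7 + 1/(26 + U) (F(U) = -7 + 1/(U + 26) = -7 + 1/(26 + U))
-F(223) = -(-181 - 7*223)/(26 + 223) = -(-181 - 1561)/249 = -(-1742)/249 = -1*(-1742/249) = 1742/249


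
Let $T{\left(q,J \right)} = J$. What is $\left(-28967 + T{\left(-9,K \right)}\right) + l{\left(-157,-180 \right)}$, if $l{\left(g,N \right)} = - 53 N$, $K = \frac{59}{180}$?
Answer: $- \frac{3496801}{180} \approx -19427.0$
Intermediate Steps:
$K = \frac{59}{180}$ ($K = 59 \cdot \frac{1}{180} = \frac{59}{180} \approx 0.32778$)
$\left(-28967 + T{\left(-9,K \right)}\right) + l{\left(-157,-180 \right)} = \left(-28967 + \frac{59}{180}\right) - -9540 = - \frac{5214001}{180} + 9540 = - \frac{3496801}{180}$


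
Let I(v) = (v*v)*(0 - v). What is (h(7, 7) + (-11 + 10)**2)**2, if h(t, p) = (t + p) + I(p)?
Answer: 107584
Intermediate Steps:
I(v) = -v**3 (I(v) = v**2*(-v) = -v**3)
h(t, p) = p + t - p**3 (h(t, p) = (t + p) - p**3 = (p + t) - p**3 = p + t - p**3)
(h(7, 7) + (-11 + 10)**2)**2 = ((7 + 7 - 1*7**3) + (-11 + 10)**2)**2 = ((7 + 7 - 1*343) + (-1)**2)**2 = ((7 + 7 - 343) + 1)**2 = (-329 + 1)**2 = (-328)**2 = 107584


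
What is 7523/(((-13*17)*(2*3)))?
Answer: -7523/1326 ≈ -5.6735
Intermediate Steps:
7523/(((-13*17)*(2*3))) = 7523/((-221*6)) = 7523/(-1326) = 7523*(-1/1326) = -7523/1326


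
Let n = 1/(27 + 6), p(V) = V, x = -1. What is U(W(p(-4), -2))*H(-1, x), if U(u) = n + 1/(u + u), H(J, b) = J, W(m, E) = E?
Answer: 29/132 ≈ 0.21970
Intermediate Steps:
n = 1/33 ≈ 0.030303
U(u) = 1/33 + 1/(2*u) (U(u) = 1/33 + 1/(u + u) = 1/33 + 1/(2*u))
U(W(p(-4), -2))*H(-1, x) = ((1/66)*(33 + 2*(-2))/(-2))*(-1) = ((1/66)*(-½)*(33 - 4))*(-1) = ((1/66)*(-½)*29)*(-1) = -29/132*(-1) = 29/132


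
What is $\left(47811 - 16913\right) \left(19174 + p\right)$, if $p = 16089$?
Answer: $1089556174$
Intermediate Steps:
$\left(47811 - 16913\right) \left(19174 + p\right) = \left(47811 - 16913\right) \left(19174 + 16089\right) = 30898 \cdot 35263 = 1089556174$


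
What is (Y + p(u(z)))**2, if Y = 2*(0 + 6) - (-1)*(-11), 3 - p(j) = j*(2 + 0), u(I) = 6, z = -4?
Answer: 64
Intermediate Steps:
p(j) = 3 - 2*j (p(j) = 3 - j*(2 + 0) = 3 - j*2 = 3 - 2*j)
Y = 1 (Y = 2*6 - 1*11 = 12 - 11 = 1)
(Y + p(u(z)))**2 = (1 + (3 - 2*6))**2 = (1 + (3 - 12))**2 = (1 - 9)**2 = (-8)**2 = 64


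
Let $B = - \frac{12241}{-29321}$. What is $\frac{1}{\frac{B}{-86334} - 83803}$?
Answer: $- \frac{2531399214}{212138848343083} \approx -1.1933 \cdot 10^{-5}$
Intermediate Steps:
$B = \frac{12241}{29321}$ ($B = \left(-12241\right) \left(- \frac{1}{29321}\right) = \frac{12241}{29321} \approx 0.41748$)
$\frac{1}{\frac{B}{-86334} - 83803} = \frac{1}{\frac{12241}{29321 \left(-86334\right)} - 83803} = \frac{1}{\frac{12241}{29321} \left(- \frac{1}{86334}\right) - 83803} = \frac{1}{- \frac{12241}{2531399214} - 83803} = \frac{1}{- \frac{212138848343083}{2531399214}} = - \frac{2531399214}{212138848343083}$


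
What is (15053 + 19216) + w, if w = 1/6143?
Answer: 210514468/6143 ≈ 34269.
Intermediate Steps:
w = 1/6143 ≈ 0.00016279
(15053 + 19216) + w = (15053 + 19216) + 1/6143 = 34269 + 1/6143 = 210514468/6143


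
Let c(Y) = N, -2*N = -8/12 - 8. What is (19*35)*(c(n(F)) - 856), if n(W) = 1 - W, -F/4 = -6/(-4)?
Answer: -1699075/3 ≈ -5.6636e+5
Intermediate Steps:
F = -6 (F = -(-24)/(-4) = -(-24)*(-1)/4 = -4*3/2 = -6)
N = 13/3 (N = -(-8/12 - 8)/2 = -(-8*1/12 - 8)/2 = -(-⅔ - 8)/2 = -½*(-26/3) = 13/3 ≈ 4.3333)
c(Y) = 13/3
(19*35)*(c(n(F)) - 856) = (19*35)*(13/3 - 856) = 665*(-2555/3) = -1699075/3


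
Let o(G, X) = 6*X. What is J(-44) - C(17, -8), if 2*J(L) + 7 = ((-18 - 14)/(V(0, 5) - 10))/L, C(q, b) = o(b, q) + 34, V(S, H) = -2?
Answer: -9209/66 ≈ -139.53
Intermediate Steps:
C(q, b) = 34 + 6*q (C(q, b) = 6*q + 34 = 34 + 6*q)
J(L) = -7/2 + 4/(3*L) (J(L) = -7/2 + (((-18 - 14)/(-2 - 10))/L)/2 = -7/2 + ((-32/(-12))/L)/2 = -7/2 + ((-32*(-1/12))/L)/2 = -7/2 + (8/(3*L))/2 = -7/2 + 4/(3*L))
J(-44) - C(17, -8) = (⅙)*(8 - 21*(-44))/(-44) - (34 + 6*17) = (⅙)*(-1/44)*(8 + 924) - (34 + 102) = (⅙)*(-1/44)*932 - 1*136 = -233/66 - 136 = -9209/66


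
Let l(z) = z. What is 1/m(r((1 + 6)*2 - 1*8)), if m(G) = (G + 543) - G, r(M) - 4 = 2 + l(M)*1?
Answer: 1/543 ≈ 0.0018416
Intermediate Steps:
r(M) = 6 + M (r(M) = 4 + (2 + M*1) = 4 + (2 + M) = 6 + M)
m(G) = 543 (m(G) = (543 + G) - G = 543)
1/m(r((1 + 6)*2 - 1*8)) = 1/543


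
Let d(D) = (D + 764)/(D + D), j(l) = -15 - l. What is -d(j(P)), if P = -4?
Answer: 753/22 ≈ 34.227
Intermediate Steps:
d(D) = (764 + D)/(2*D) (d(D) = (764 + D)/((2*D)) = (764 + D)*(1/(2*D)) = (764 + D)/(2*D))
-d(j(P)) = -(764 + (-15 - 1*(-4)))/(2*(-15 - 1*(-4))) = -(764 + (-15 + 4))/(2*(-15 + 4)) = -(764 - 11)/(2*(-11)) = -(-1)*753/(2*11) = -1*(-753/22) = 753/22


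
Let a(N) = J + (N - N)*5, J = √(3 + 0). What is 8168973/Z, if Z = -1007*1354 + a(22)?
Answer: -11138214968094/1859072256481 - 8168973*√3/1859072256481 ≈ -5.9913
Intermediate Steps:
J = √3 ≈ 1.7320
a(N) = √3 (a(N) = √3 + (N - N)*5 = √3 + 0*5 = √3 + 0 = √3)
Z = -1363478 + √3 (Z = -1007*1354 + √3 = -1363478 + √3 ≈ -1.3635e+6)
8168973/Z = 8168973/(-1363478 + √3)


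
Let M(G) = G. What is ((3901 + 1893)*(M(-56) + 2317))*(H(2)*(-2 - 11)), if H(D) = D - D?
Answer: 0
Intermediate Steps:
H(D) = 0
((3901 + 1893)*(M(-56) + 2317))*(H(2)*(-2 - 11)) = ((3901 + 1893)*(-56 + 2317))*(0*(-2 - 11)) = (5794*2261)*(0*(-13)) = 13100234*0 = 0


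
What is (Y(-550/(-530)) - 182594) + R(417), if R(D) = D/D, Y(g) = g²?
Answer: -512900712/2809 ≈ -1.8259e+5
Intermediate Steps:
R(D) = 1
(Y(-550/(-530)) - 182594) + R(417) = ((-550/(-530))² - 182594) + 1 = ((-550*(-1/530))² - 182594) + 1 = ((55/53)² - 182594) + 1 = (3025/2809 - 182594) + 1 = -512903521/2809 + 1 = -512900712/2809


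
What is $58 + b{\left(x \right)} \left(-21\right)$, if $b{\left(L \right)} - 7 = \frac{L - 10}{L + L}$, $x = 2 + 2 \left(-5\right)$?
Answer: $- \frac{901}{8} \approx -112.63$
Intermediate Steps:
$x = -8$ ($x = 2 - 10 = -8$)
$b{\left(L \right)} = 7 + \frac{-10 + L}{2 L}$ ($b{\left(L \right)} = 7 + \frac{L - 10}{L + L} = 7 + \frac{-10 + L}{2 L}$)
$58 + b{\left(x \right)} \left(-21\right) = 58 + \left(\frac{15}{2} - \frac{5}{-8}\right) \left(-21\right) = 58 + \left(\frac{15}{2} - - \frac{5}{8}\right) \left(-21\right) = 58 + \left(\frac{15}{2} + \frac{5}{8}\right) \left(-21\right) = 58 + \frac{65}{8} \left(-21\right) = 58 - \frac{1365}{8} = - \frac{901}{8}$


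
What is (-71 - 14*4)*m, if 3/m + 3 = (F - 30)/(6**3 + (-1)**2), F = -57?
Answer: 27559/246 ≈ 112.03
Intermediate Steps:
m = -217/246 (m = 3/(-3 + (-57 - 30)/(6**3 + (-1)**2)) = 3/(-3 - 87/(216 + 1)) = 3/(-3 - 87/217) = 3/(-738/217) = 3*(-217/738) = -217/246 ≈ -0.88211)
(-71 - 14*4)*m = (-71 - 14*4)*(-217/246) = (-71 - 56)*(-217/246) = -127*(-217/246) = 27559/246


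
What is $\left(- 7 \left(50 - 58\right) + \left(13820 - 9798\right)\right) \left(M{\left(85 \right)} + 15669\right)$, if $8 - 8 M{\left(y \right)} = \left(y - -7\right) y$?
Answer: $59916015$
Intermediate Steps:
$M{\left(y \right)} = 1 - \frac{y \left(7 + y\right)}{8}$ ($M{\left(y \right)} = 1 - \frac{\left(y - -7\right) y}{8} = 1 - \frac{\left(y + 7\right) y}{8} = 1 - \frac{\left(7 + y\right) y}{8} = 1 - \frac{y \left(7 + y\right)}{8}$)
$\left(- 7 \left(50 - 58\right) + \left(13820 - 9798\right)\right) \left(M{\left(85 \right)} + 15669\right) = \left(- 7 \left(50 - 58\right) + \left(13820 - 9798\right)\right) \left(\left(1 - \frac{595}{8} - \frac{85^{2}}{8}\right) + 15669\right) = \left(\left(-7\right) \left(-8\right) + \left(13820 - 9798\right)\right) \left(\left(1 - \frac{595}{8} - \frac{7225}{8}\right) + 15669\right) = \left(56 + 4022\right) \left(\left(1 - \frac{595}{8} - \frac{7225}{8}\right) + 15669\right) = 4078 \left(- \frac{1953}{2} + 15669\right) = 4078 \cdot \frac{29385}{2} = 59916015$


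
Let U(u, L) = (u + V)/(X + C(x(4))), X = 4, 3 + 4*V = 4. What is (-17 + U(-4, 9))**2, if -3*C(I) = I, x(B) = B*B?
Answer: 51529/256 ≈ 201.29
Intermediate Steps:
V = 1/4 (V = -3/4 + (1/4)*4 = -3/4 + 1 = 1/4 ≈ 0.25000)
x(B) = B**2
C(I) = -I/3
U(u, L) = -3/16 - 3*u/4 (U(u, L) = (u + 1/4)/(4 - 1/3*4**2) = (1/4 + u)/(4 - 1/3*16) = (1/4 + u)/(4 - 16/3) = (1/4 + u)/(-4/3) = (1/4 + u)*(-3/4) = -3/16 - 3*u/4)
(-17 + U(-4, 9))**2 = (-17 + (-3/16 - 3/4*(-4)))**2 = (-17 + (-3/16 + 3))**2 = (-17 + 45/16)**2 = (-227/16)**2 = 51529/256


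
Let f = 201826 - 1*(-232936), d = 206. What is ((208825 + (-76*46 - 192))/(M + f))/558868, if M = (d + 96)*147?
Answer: 205137/267784955408 ≈ 7.6605e-7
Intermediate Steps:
f = 434762 (f = 201826 + 232936 = 434762)
M = 44394 (M = (206 + 96)*147 = 302*147 = 44394)
((208825 + (-76*46 - 192))/(M + f))/558868 = ((208825 + (-76*46 - 192))/(44394 + 434762))/558868 = ((208825 + (-3496 - 192))/479156)*(1/558868) = ((208825 - 3688)*(1/479156))*(1/558868) = (205137*(1/479156))*(1/558868) = (205137/479156)*(1/558868) = 205137/267784955408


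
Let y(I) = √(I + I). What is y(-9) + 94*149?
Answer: 14006 + 3*I*√2 ≈ 14006.0 + 4.2426*I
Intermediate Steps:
y(I) = √2*√I (y(I) = √(2*I) = √2*√I)
y(-9) + 94*149 = √2*√(-9) + 94*149 = √2*(3*I) + 14006 = 3*I*√2 + 14006 = 14006 + 3*I*√2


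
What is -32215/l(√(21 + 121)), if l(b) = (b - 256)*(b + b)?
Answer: 32215/130788 + 1030880*√142/2321487 ≈ 5.5379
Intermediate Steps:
l(b) = 2*b*(-256 + b) (l(b) = (-256 + b)*(2*b) = 2*b*(-256 + b))
-32215/l(√(21 + 121)) = -32215*1/(2*(-256 + √(21 + 121))*√(21 + 121)) = -32215*√142/(284*(-256 + √142))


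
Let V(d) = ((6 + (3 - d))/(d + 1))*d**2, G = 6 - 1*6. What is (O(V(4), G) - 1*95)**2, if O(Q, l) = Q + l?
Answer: 6241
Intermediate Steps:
G = 0 (G = 6 - 6 = 0)
V(d) = d**2*(9 - d)/(1 + d) (V(d) = ((9 - d)/(1 + d))*d**2 = d**2*(9 - d)/(1 + d))
(O(V(4), G) - 1*95)**2 = ((4**2*(9 - 1*4)/(1 + 4) + 0) - 1*95)**2 = ((16*(9 - 4)/5 + 0) - 95)**2 = ((16*(1/5)*5 + 0) - 95)**2 = ((16 + 0) - 95)**2 = (16 - 95)**2 = (-79)**2 = 6241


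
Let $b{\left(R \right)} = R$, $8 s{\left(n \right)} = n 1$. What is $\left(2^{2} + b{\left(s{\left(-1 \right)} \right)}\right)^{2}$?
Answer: $\frac{961}{64} \approx 15.016$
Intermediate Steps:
$s{\left(n \right)} = \frac{n}{8}$ ($s{\left(n \right)} = \frac{n 1}{8} = \frac{n}{8}$)
$\left(2^{2} + b{\left(s{\left(-1 \right)} \right)}\right)^{2} = \left(2^{2} + \frac{1}{8} \left(-1\right)\right)^{2} = \left(4 - \frac{1}{8}\right)^{2} = \left(\frac{31}{8}\right)^{2} = \frac{961}{64}$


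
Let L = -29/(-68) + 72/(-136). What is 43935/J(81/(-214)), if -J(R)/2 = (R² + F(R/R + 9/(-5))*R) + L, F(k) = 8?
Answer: 16933071/2303 ≈ 7352.6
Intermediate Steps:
L = -7/68 (L = -29*(-1/68) + 72*(-1/136) = 29/68 - 9/17 = -7/68 ≈ -0.10294)
J(R) = 7/34 - 16*R - 2*R² (J(R) = -2*((R² + 8*R) - 7/68) = -2*(-7/68 + R² + 8*R) = 7/34 - 16*R - 2*R²)
43935/J(81/(-214)) = 43935/(7/34 - 1296/(-214) - 2*(81/(-214))²) = 43935/(7/34 - 1296*(-1)/214 - 2*(81*(-1/214))²) = 43935/(7/34 - 16*(-81/214) - 2*(-81/214)²) = 43935/(7/34 + 648/107 - 2*6561/45796) = 43935/(7/34 + 648/107 - 6561/22898) = 43935/(1163015/194633) = 43935*(194633/1163015) = 16933071/2303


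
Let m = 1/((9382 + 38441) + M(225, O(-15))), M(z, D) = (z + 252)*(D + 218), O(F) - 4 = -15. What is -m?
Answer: -1/146562 ≈ -6.8231e-6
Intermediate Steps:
O(F) = -11 (O(F) = 4 - 15 = -11)
M(z, D) = (218 + D)*(252 + z) (M(z, D) = (252 + z)*(218 + D) = (218 + D)*(252 + z))
m = 1/146562 (m = 1/((9382 + 38441) + (54936 + 218*225 + 252*(-11) - 11*225)) = 1/(47823 + (54936 + 49050 - 2772 - 2475)) = 1/(47823 + 98739) = 1/146562 ≈ 6.8231e-6)
-m = -1*1/146562 = -1/146562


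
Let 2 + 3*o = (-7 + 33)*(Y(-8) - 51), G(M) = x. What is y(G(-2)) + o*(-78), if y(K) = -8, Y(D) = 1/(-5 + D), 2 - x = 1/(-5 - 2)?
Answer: 34572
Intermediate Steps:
x = 15/7 (x = 2 - 1/(-5 - 2) = 2 - 1/(-7) = 2 - 1*(-⅐) = 2 + ⅐ = 15/7 ≈ 2.1429)
G(M) = 15/7
o = -1330/3 (o = -⅔ + ((-7 + 33)*(1/(-5 - 8) - 51))/3 = -⅔ + (26*(1/(-13) - 51))/3 = -⅔ + (26*(-1/13 - 51))/3 = -⅔ + (26*(-664/13))/3 = -⅔ + (⅓)*(-1328) = -⅔ - 1328/3 = -1330/3 ≈ -443.33)
y(G(-2)) + o*(-78) = -8 - 1330/3*(-78) = -8 + 34580 = 34572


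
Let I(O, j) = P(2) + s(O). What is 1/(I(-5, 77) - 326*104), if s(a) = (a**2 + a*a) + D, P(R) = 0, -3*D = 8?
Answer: -3/101570 ≈ -2.9536e-5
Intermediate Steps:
D = -8/3 (D = -1/3*8 = -8/3 ≈ -2.6667)
s(a) = -8/3 + 2*a**2 (s(a) = (a**2 + a*a) - 8/3 = (a**2 + a**2) - 8/3 = 2*a**2 - 8/3 = -8/3 + 2*a**2)
I(O, j) = -8/3 + 2*O**2 (I(O, j) = 0 + (-8/3 + 2*O**2) = -8/3 + 2*O**2)
1/(I(-5, 77) - 326*104) = 1/((-8/3 + 2*(-5)**2) - 326*104) = 1/((-8/3 + 2*25) - 33904) = 1/((-8/3 + 50) - 33904) = 1/(142/3 - 33904) = 1/(-101570/3) = -3/101570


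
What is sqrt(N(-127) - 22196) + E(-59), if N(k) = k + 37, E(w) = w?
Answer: -59 + I*sqrt(22286) ≈ -59.0 + 149.28*I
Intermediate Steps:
N(k) = 37 + k
sqrt(N(-127) - 22196) + E(-59) = sqrt((37 - 127) - 22196) - 59 = sqrt(-90 - 22196) - 59 = sqrt(-22286) - 59 = I*sqrt(22286) - 59 = -59 + I*sqrt(22286)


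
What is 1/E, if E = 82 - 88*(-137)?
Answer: 1/12138 ≈ 8.2386e-5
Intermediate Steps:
E = 12138 (E = 82 + 12056 = 12138)
1/E = 1/12138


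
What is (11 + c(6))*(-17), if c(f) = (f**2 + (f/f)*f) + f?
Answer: -1003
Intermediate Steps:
c(f) = f**2 + 2*f (c(f) = (f**2 + 1*f) + f = (f**2 + f) + f = (f + f**2) + f = f**2 + 2*f)
(11 + c(6))*(-17) = (11 + 6*(2 + 6))*(-17) = (11 + 6*8)*(-17) = (11 + 48)*(-17) = 59*(-17) = -1003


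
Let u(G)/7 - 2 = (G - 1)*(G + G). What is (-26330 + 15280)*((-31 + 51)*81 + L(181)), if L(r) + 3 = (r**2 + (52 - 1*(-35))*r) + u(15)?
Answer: -586522950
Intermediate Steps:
u(G) = 14 + 14*G*(-1 + G) (u(G) = 14 + 7*((G - 1)*(G + G)) = 14 + 7*((-1 + G)*(2*G)) = 14 + 7*(2*G*(-1 + G)) = 14 + 14*G*(-1 + G))
L(r) = 2951 + r**2 + 87*r (L(r) = -3 + ((r**2 + (52 - 1*(-35))*r) + (14 - 14*15 + 14*15**2)) = -3 + ((r**2 + (52 + 35)*r) + (14 - 210 + 14*225)) = -3 + ((r**2 + 87*r) + (14 - 210 + 3150)) = -3 + ((r**2 + 87*r) + 2954) = -3 + (2954 + r**2 + 87*r) = 2951 + r**2 + 87*r)
(-26330 + 15280)*((-31 + 51)*81 + L(181)) = (-26330 + 15280)*((-31 + 51)*81 + (2951 + 181**2 + 87*181)) = -11050*(20*81 + (2951 + 32761 + 15747)) = -11050*(1620 + 51459) = -11050*53079 = -586522950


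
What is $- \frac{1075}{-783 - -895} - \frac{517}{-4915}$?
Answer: $- \frac{5225721}{550480} \approx -9.493$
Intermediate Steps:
$- \frac{1075}{-783 - -895} - \frac{517}{-4915} = - \frac{1075}{-783 + 895} - - \frac{517}{4915} = - \frac{1075}{112} + \frac{517}{4915} = - \frac{5225721}{550480}$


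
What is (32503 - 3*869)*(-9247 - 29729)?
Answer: -1165226496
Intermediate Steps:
(32503 - 3*869)*(-9247 - 29729) = (32503 - 2607)*(-38976) = 29896*(-38976) = -1165226496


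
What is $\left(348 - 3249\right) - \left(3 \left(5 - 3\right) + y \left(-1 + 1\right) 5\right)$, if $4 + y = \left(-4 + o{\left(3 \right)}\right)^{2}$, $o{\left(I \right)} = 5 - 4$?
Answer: $-2907$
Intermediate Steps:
$o{\left(I \right)} = 1$
$y = 5$ ($y = -4 + \left(-4 + 1\right)^{2} = -4 + \left(-3\right)^{2} = -4 + 9 = 5$)
$\left(348 - 3249\right) - \left(3 \left(5 - 3\right) + y \left(-1 + 1\right) 5\right) = \left(348 - 3249\right) - \left(3 \left(5 - 3\right) + 5 \left(-1 + 1\right) 5\right) = -2901 - \left(6 + 5 \cdot 0 \cdot 5\right) = -2901 - \left(6 + 5 \cdot 0\right) = -2901 - 6 = -2907$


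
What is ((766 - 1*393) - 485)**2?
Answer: 12544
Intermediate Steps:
((766 - 1*393) - 485)**2 = ((766 - 393) - 485)**2 = (373 - 485)**2 = (-112)**2 = 12544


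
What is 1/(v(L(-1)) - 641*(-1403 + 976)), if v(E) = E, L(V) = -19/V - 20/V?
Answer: 1/273746 ≈ 3.6530e-6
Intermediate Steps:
L(V) = -39/V
1/(v(L(-1)) - 641*(-1403 + 976)) = 1/(-39/(-1) - 641*(-1403 + 976)) = 1/(-39*(-1) - 641*(-427)) = 1/(39 + 273707) = 1/273746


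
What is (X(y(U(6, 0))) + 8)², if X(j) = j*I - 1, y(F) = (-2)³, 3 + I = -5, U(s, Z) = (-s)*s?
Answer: 5041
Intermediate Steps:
U(s, Z) = -s²
I = -8 (I = -3 - 5 = -8)
y(F) = -8
X(j) = -1 - 8*j (X(j) = j*(-8) - 1 = -8*j - 1 = -1 - 8*j)
(X(y(U(6, 0))) + 8)² = ((-1 - 8*(-8)) + 8)² = ((-1 + 64) + 8)² = (63 + 8)² = 71² = 5041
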